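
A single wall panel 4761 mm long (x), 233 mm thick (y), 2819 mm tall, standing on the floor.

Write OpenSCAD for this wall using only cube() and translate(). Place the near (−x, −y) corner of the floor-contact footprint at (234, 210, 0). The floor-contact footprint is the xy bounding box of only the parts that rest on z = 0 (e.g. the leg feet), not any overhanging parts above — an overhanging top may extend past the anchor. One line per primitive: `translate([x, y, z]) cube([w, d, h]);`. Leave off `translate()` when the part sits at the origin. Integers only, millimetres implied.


translate([234, 210, 0]) cube([4761, 233, 2819]);


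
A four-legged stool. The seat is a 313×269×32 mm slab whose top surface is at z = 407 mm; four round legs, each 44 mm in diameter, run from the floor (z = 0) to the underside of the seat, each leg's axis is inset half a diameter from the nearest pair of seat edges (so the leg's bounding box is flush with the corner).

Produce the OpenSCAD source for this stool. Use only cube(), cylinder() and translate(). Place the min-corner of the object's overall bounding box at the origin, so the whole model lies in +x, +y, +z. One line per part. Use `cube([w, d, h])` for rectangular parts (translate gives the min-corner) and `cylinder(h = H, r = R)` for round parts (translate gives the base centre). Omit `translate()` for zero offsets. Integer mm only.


// leg_h = 407 - 32 = 375
translate([0, 0, 375]) cube([313, 269, 32]);
translate([22, 22, 0]) cylinder(h = 375, r = 22);
translate([291, 22, 0]) cylinder(h = 375, r = 22);
translate([22, 247, 0]) cylinder(h = 375, r = 22);
translate([291, 247, 0]) cylinder(h = 375, r = 22);


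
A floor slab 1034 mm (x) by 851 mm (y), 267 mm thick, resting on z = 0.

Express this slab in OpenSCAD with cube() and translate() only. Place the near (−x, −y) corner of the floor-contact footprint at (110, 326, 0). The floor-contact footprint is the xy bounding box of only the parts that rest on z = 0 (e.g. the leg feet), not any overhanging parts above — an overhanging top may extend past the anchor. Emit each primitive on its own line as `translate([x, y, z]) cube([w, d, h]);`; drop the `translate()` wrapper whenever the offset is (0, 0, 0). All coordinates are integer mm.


translate([110, 326, 0]) cube([1034, 851, 267]);


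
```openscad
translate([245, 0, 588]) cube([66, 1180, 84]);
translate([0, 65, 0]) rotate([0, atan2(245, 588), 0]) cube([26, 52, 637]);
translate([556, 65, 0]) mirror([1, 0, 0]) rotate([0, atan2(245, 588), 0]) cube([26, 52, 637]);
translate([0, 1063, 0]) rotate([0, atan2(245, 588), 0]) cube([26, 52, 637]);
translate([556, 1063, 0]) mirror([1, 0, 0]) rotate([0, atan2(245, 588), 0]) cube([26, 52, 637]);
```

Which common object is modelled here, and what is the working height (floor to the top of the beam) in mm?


A sawhorse. The overall height is 672 mm.

A beam across two mirrored pairs of raked legs — a sawhorse. The beam's underside is at z = 588 (matching the legs' vertical rise in atan2(245, 588)) and the beam is 84 mm tall, so its top is at 588 + 84 = 672 mm. The raked legs top out at the beam's underside, so that is the highest point.


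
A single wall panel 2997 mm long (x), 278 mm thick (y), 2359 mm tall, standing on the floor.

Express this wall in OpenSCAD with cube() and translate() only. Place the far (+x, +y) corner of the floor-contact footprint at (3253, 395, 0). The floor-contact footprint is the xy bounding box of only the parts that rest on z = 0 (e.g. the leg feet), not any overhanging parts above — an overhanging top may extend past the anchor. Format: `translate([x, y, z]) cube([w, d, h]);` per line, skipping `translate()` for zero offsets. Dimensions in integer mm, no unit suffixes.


translate([256, 117, 0]) cube([2997, 278, 2359]);


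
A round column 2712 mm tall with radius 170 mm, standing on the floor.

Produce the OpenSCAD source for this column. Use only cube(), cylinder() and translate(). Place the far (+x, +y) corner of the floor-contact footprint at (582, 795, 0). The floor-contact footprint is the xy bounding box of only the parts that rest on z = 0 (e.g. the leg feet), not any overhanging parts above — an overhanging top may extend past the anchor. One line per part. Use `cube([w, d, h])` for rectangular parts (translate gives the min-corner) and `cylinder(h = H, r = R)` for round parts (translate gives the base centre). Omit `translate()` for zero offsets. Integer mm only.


translate([412, 625, 0]) cylinder(h = 2712, r = 170);


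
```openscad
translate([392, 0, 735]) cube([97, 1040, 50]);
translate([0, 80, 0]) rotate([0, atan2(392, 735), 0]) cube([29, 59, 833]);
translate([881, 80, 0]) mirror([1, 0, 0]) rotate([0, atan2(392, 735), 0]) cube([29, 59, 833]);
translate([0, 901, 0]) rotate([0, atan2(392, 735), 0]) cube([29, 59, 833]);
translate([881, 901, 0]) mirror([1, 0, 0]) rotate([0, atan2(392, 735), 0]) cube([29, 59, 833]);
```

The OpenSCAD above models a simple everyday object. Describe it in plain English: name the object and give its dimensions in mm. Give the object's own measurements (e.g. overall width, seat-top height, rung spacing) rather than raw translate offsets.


A sawhorse. A 97×1040×50 mm beam (x, y, z) sits on two A-frame leg pairs. Each pair is two raked legs of 29×59 mm section (59 mm along y) splaying symmetrically in x. Each leg rises 735 mm vertically over 392 mm of horizontal reach and is 833 mm long along its own axis. Every leg's outer bottom edge rests on the floor and its outer top edge meets a bottom edge of the beam — the left legs (tilting toward +x) meet the beam's −x bottom edge, the right legs (their mirror images, tilting toward −x) meet its +x bottom edge — so the leg tops tuck under the beam, the beam's underside is 735 mm above the floor, and the feet are 881 mm apart outside-to-outside with the beam centred between them. The two leg pairs are set in 80 mm from either end of the beam.


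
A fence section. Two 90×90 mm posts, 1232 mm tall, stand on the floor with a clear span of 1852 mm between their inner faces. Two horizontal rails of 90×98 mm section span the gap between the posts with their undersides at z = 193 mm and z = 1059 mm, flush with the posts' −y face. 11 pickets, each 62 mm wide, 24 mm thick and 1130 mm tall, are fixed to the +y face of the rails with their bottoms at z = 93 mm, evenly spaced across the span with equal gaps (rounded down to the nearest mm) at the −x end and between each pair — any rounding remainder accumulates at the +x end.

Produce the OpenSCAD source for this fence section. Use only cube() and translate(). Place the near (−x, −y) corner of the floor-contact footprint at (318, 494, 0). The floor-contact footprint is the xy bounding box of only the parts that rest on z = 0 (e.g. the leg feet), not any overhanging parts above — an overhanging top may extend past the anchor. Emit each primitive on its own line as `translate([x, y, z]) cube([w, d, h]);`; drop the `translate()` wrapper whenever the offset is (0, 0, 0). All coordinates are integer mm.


translate([318, 494, 0]) cube([90, 90, 1232]);
translate([2260, 494, 0]) cube([90, 90, 1232]);
translate([408, 494, 193]) cube([1852, 90, 98]);
translate([408, 494, 1059]) cube([1852, 90, 98]);
translate([505, 584, 93]) cube([62, 24, 1130]);
translate([664, 584, 93]) cube([62, 24, 1130]);
translate([823, 584, 93]) cube([62, 24, 1130]);
translate([982, 584, 93]) cube([62, 24, 1130]);
translate([1141, 584, 93]) cube([62, 24, 1130]);
translate([1300, 584, 93]) cube([62, 24, 1130]);
translate([1459, 584, 93]) cube([62, 24, 1130]);
translate([1618, 584, 93]) cube([62, 24, 1130]);
translate([1777, 584, 93]) cube([62, 24, 1130]);
translate([1936, 584, 93]) cube([62, 24, 1130]);
translate([2095, 584, 93]) cube([62, 24, 1130]);


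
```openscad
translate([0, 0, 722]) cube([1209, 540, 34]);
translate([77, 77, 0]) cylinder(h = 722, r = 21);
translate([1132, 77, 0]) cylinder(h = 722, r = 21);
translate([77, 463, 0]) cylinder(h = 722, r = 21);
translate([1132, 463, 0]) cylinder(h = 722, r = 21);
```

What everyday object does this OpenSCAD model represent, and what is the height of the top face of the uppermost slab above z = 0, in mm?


A table. The table height is 756 mm.

A 1209×540×34 slab sits at z = 722 on four Ø42 mm round legs — a table. The top surface is at 722 + 34 = 756 mm.


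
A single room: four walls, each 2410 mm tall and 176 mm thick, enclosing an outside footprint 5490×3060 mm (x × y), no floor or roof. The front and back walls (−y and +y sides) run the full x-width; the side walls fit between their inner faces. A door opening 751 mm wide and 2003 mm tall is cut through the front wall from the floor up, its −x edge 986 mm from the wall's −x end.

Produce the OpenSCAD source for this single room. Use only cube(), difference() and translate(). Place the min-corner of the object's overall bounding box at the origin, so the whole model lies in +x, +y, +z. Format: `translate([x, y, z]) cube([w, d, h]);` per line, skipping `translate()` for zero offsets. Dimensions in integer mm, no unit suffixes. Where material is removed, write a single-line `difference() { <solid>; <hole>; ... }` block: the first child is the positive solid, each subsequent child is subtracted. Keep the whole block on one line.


difference() { cube([5490, 176, 2410]); translate([986, 0, 0]) cube([751, 176, 2003]); }
translate([0, 2884, 0]) cube([5490, 176, 2410]);
translate([0, 176, 0]) cube([176, 2708, 2410]);
translate([5314, 176, 0]) cube([176, 2708, 2410]);


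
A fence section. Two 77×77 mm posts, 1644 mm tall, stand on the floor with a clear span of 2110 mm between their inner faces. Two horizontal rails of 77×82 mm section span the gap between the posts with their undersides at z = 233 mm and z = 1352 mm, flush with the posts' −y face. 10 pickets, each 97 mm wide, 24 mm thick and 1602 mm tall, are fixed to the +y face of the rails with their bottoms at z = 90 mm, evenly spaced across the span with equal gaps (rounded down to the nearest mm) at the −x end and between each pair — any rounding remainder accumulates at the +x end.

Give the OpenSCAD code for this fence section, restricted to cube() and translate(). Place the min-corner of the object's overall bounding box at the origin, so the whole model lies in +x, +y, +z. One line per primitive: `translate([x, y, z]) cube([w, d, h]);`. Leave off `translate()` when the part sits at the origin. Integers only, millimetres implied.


cube([77, 77, 1644]);
translate([2187, 0, 0]) cube([77, 77, 1644]);
translate([77, 0, 233]) cube([2110, 77, 82]);
translate([77, 0, 1352]) cube([2110, 77, 82]);
translate([180, 77, 90]) cube([97, 24, 1602]);
translate([380, 77, 90]) cube([97, 24, 1602]);
translate([580, 77, 90]) cube([97, 24, 1602]);
translate([780, 77, 90]) cube([97, 24, 1602]);
translate([980, 77, 90]) cube([97, 24, 1602]);
translate([1180, 77, 90]) cube([97, 24, 1602]);
translate([1380, 77, 90]) cube([97, 24, 1602]);
translate([1580, 77, 90]) cube([97, 24, 1602]);
translate([1780, 77, 90]) cube([97, 24, 1602]);
translate([1980, 77, 90]) cube([97, 24, 1602]);


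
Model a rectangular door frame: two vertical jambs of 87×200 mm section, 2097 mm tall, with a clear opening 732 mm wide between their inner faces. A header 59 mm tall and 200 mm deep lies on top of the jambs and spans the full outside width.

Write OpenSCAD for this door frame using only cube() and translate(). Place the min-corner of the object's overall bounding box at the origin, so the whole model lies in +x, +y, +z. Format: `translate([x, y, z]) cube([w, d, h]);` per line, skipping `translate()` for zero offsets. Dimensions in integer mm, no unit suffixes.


cube([87, 200, 2097]);
translate([819, 0, 0]) cube([87, 200, 2097]);
translate([0, 0, 2097]) cube([906, 200, 59]);


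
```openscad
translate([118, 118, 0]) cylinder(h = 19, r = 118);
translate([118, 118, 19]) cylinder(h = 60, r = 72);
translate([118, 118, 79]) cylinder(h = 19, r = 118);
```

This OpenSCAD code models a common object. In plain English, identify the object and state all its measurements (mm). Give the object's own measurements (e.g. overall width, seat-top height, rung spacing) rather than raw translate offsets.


A spool: two coaxial disc flanges of radius 118 mm and thickness 19 mm, joined by a core cylinder of radius 72 mm and height 60 mm. The lower flange rests on z = 0 and the three cylinders share a vertical axis.


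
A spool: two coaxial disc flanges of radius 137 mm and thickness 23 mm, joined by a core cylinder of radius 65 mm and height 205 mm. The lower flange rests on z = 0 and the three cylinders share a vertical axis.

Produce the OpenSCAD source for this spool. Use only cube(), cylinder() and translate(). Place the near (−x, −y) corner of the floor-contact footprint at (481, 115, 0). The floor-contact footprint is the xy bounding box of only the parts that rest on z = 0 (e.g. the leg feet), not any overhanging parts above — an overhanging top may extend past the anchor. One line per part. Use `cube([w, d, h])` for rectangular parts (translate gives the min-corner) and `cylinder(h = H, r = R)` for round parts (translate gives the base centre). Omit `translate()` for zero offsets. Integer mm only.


translate([618, 252, 0]) cylinder(h = 23, r = 137);
translate([618, 252, 23]) cylinder(h = 205, r = 65);
translate([618, 252, 228]) cylinder(h = 23, r = 137);


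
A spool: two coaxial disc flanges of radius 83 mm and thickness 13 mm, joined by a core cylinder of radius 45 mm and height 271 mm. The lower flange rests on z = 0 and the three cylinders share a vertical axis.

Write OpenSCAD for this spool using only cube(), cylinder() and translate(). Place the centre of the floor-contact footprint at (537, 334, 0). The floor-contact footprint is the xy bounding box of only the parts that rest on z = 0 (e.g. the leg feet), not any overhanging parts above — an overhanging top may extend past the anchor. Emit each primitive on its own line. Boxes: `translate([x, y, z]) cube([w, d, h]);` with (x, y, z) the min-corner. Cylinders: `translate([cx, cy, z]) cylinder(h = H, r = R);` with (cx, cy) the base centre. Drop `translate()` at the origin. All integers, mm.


translate([537, 334, 0]) cylinder(h = 13, r = 83);
translate([537, 334, 13]) cylinder(h = 271, r = 45);
translate([537, 334, 284]) cylinder(h = 13, r = 83);


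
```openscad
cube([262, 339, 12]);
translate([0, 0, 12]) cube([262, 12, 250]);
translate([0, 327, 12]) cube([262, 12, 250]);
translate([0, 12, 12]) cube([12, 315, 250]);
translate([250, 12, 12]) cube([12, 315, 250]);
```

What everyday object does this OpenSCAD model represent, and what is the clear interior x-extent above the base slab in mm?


An open box. The internal width is 238 mm.

A 262×339 base slab with four walls standing on it — an open box. The base is 262 mm wide and the walls are 12 mm thick, so the internal width is 262 − 2 × 12 = 238 mm.


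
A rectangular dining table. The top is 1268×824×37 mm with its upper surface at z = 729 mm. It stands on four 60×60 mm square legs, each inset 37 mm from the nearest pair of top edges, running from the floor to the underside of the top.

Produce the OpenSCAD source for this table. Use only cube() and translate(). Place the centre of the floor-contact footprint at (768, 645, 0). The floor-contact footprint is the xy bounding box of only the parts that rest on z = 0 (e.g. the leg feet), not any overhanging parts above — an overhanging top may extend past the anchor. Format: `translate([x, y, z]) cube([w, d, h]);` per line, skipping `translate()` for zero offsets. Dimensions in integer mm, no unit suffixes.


// leg_h = 729 - 37 = 692
translate([134, 233, 692]) cube([1268, 824, 37]);
translate([171, 270, 0]) cube([60, 60, 692]);
translate([1305, 270, 0]) cube([60, 60, 692]);
translate([171, 960, 0]) cube([60, 60, 692]);
translate([1305, 960, 0]) cube([60, 60, 692]);


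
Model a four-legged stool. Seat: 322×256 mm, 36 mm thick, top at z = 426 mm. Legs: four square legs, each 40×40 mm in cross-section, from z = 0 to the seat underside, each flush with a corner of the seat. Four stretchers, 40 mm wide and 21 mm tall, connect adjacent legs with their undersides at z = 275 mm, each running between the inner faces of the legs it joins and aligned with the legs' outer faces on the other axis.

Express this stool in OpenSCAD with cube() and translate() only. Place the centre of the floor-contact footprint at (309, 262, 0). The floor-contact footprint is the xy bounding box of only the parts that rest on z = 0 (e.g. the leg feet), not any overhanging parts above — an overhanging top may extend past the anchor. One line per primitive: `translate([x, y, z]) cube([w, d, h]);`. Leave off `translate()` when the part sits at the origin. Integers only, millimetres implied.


// leg_h = 426 - 36 = 390
// stretcher span = 322 - 2*40 = 242
translate([148, 134, 390]) cube([322, 256, 36]);
translate([148, 134, 0]) cube([40, 40, 390]);
translate([430, 134, 0]) cube([40, 40, 390]);
translate([148, 350, 0]) cube([40, 40, 390]);
translate([430, 350, 0]) cube([40, 40, 390]);
translate([188, 134, 275]) cube([242, 40, 21]);
translate([188, 350, 275]) cube([242, 40, 21]);
translate([148, 174, 275]) cube([40, 176, 21]);
translate([430, 174, 275]) cube([40, 176, 21]);


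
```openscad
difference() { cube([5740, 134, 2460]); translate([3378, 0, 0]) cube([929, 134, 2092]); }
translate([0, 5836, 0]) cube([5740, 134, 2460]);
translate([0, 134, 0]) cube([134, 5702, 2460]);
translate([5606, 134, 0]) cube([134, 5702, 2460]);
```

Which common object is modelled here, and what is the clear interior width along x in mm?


A single room. The interior width is 5472 mm.

Four walls enclosing a rectangle with a door in the front wall — a room. Outside width 5740 minus two 134 mm walls gives 5472 mm.


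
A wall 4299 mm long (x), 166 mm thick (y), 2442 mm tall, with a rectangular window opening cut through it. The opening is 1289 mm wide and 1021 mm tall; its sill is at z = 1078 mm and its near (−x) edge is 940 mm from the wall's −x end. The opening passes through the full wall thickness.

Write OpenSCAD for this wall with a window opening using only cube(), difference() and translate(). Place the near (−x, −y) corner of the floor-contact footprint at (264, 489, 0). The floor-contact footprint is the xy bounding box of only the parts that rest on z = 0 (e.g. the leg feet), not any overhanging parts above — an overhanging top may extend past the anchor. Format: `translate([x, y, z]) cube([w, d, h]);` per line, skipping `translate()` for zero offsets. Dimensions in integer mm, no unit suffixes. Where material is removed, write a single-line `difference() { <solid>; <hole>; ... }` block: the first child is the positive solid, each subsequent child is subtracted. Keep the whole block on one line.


difference() { translate([264, 489, 0]) cube([4299, 166, 2442]); translate([1204, 489, 1078]) cube([1289, 166, 1021]); }


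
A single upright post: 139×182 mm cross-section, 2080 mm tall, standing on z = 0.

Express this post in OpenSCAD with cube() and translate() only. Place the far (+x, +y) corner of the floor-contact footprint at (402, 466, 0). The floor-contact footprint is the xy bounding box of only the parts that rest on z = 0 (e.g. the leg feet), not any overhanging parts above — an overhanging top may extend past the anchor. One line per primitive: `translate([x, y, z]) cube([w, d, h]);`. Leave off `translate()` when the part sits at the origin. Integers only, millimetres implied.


translate([263, 284, 0]) cube([139, 182, 2080]);


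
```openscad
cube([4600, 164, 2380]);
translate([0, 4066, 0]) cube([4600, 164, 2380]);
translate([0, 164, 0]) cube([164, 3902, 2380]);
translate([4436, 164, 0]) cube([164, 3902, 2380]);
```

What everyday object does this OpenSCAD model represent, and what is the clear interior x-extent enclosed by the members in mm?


A house (or room) frame. The interior width is 4272 mm.

Four 2380 mm walls enclosing a rectangle with no floor or roof — a room or house frame. Outside width is 4600 mm and wall thickness is 164 mm, so the interior width is 4600 − 2 × 164 = 4272 mm.


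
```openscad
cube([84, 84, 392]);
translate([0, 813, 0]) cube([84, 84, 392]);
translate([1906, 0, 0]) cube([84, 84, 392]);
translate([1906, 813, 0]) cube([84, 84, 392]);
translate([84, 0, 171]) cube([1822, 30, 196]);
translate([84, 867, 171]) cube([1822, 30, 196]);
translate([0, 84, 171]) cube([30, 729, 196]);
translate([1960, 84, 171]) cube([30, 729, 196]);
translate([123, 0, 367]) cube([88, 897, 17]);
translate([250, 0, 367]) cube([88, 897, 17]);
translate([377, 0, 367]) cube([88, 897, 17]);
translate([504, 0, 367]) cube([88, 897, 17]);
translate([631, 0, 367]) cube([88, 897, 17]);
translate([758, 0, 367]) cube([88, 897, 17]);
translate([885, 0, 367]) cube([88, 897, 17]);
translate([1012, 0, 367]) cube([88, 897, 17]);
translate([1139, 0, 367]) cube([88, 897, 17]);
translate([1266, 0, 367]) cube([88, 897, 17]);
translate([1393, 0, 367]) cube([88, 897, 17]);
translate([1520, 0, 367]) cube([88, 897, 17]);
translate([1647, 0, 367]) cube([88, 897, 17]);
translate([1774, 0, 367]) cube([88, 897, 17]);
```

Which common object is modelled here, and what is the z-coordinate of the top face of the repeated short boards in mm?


A bed frame. The slat-top height is 384 mm.

Four posts, four rails, and a row of slats — a bed frame. Slats sit on the rails at z = 171 + 196 = 367; with slat thickness 17, the top is 384 mm.


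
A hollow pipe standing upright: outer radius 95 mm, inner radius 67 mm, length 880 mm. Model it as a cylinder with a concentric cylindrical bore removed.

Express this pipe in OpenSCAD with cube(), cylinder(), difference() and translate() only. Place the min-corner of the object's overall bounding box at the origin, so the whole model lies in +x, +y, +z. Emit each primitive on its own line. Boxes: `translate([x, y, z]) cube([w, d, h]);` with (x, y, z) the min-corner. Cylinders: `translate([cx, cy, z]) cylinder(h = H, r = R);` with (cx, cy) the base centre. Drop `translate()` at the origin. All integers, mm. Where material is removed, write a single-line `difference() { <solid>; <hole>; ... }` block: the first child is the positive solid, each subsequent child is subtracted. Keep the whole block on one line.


difference() { translate([95, 95, 0]) cylinder(h = 880, r = 95); translate([95, 95, 0]) cylinder(h = 880, r = 67); }


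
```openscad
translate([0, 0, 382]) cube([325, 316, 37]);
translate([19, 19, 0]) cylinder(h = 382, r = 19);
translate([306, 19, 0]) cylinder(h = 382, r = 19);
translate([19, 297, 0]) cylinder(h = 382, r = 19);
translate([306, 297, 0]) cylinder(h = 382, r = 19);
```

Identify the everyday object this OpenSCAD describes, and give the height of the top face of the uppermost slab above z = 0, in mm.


A stool. The seat height is 419 mm.

A 325×316×37 slab at z = 382 on four corner cylinders — a stool. The seat top is 382 + 37 = 419 mm.


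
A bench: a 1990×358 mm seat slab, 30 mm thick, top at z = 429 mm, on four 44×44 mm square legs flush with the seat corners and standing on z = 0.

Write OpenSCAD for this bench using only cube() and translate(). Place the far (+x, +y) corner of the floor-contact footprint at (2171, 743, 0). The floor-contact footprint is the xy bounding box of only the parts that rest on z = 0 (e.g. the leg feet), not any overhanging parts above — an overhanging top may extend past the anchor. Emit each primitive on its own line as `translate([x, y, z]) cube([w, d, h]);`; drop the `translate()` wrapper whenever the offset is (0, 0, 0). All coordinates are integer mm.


translate([181, 385, 399]) cube([1990, 358, 30]);
translate([181, 385, 0]) cube([44, 44, 399]);
translate([181, 699, 0]) cube([44, 44, 399]);
translate([2127, 385, 0]) cube([44, 44, 399]);
translate([2127, 699, 0]) cube([44, 44, 399]);


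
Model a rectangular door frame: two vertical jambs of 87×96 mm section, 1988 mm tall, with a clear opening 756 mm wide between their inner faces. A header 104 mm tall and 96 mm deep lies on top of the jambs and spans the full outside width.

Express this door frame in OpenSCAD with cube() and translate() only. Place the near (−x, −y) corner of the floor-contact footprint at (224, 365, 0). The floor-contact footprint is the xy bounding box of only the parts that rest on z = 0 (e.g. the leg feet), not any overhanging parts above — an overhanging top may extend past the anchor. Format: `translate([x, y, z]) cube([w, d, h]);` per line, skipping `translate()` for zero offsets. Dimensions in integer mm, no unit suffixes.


translate([224, 365, 0]) cube([87, 96, 1988]);
translate([1067, 365, 0]) cube([87, 96, 1988]);
translate([224, 365, 1988]) cube([930, 96, 104]);


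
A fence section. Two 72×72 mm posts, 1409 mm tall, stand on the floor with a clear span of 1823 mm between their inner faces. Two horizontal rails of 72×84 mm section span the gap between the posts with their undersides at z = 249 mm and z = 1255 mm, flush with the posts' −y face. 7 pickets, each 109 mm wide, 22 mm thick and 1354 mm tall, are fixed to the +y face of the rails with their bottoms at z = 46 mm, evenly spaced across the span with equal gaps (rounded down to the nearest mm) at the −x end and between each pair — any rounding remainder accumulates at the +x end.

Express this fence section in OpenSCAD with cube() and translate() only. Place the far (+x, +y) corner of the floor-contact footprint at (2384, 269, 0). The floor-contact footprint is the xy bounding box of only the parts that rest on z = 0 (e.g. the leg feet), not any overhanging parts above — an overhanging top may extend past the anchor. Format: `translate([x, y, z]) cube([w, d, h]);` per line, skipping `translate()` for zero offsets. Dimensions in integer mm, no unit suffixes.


translate([417, 197, 0]) cube([72, 72, 1409]);
translate([2312, 197, 0]) cube([72, 72, 1409]);
translate([489, 197, 249]) cube([1823, 72, 84]);
translate([489, 197, 1255]) cube([1823, 72, 84]);
translate([621, 269, 46]) cube([109, 22, 1354]);
translate([862, 269, 46]) cube([109, 22, 1354]);
translate([1103, 269, 46]) cube([109, 22, 1354]);
translate([1344, 269, 46]) cube([109, 22, 1354]);
translate([1585, 269, 46]) cube([109, 22, 1354]);
translate([1826, 269, 46]) cube([109, 22, 1354]);
translate([2067, 269, 46]) cube([109, 22, 1354]);


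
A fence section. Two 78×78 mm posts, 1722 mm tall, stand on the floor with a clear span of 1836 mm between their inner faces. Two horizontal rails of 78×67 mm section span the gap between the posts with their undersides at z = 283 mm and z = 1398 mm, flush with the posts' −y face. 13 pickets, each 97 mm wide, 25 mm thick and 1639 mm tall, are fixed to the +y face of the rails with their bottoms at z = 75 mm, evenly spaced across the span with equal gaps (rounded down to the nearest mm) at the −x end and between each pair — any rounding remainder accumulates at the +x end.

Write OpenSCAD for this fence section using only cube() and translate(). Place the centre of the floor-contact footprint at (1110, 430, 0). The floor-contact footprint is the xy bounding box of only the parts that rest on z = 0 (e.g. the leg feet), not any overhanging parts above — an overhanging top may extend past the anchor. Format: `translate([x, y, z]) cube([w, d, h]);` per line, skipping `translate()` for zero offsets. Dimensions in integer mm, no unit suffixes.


translate([114, 391, 0]) cube([78, 78, 1722]);
translate([2028, 391, 0]) cube([78, 78, 1722]);
translate([192, 391, 283]) cube([1836, 78, 67]);
translate([192, 391, 1398]) cube([1836, 78, 67]);
translate([233, 469, 75]) cube([97, 25, 1639]);
translate([371, 469, 75]) cube([97, 25, 1639]);
translate([509, 469, 75]) cube([97, 25, 1639]);
translate([647, 469, 75]) cube([97, 25, 1639]);
translate([785, 469, 75]) cube([97, 25, 1639]);
translate([923, 469, 75]) cube([97, 25, 1639]);
translate([1061, 469, 75]) cube([97, 25, 1639]);
translate([1199, 469, 75]) cube([97, 25, 1639]);
translate([1337, 469, 75]) cube([97, 25, 1639]);
translate([1475, 469, 75]) cube([97, 25, 1639]);
translate([1613, 469, 75]) cube([97, 25, 1639]);
translate([1751, 469, 75]) cube([97, 25, 1639]);
translate([1889, 469, 75]) cube([97, 25, 1639]);


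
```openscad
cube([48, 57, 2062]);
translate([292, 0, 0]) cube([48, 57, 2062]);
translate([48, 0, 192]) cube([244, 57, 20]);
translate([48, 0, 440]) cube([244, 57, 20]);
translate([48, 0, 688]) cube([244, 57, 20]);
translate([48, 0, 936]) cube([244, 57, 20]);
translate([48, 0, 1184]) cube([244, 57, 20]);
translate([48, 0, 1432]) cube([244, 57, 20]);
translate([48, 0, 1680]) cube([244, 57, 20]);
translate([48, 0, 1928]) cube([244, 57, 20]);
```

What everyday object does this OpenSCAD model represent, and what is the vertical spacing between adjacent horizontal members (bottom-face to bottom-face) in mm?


A ladder. The rung spacing is 248 mm.

Two tall 48×57 posts with 8 short bars between them — a ladder. Adjacent rungs sit at z = 192 and z = 440, so the spacing is 440 − 192 = 248 mm.


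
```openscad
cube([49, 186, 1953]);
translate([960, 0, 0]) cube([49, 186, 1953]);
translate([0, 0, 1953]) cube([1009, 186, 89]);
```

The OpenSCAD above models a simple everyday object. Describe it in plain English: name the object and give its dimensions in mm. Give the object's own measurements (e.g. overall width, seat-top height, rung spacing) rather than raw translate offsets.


A door frame. The clear opening is 911 mm wide and 1953 mm high. Two 49 mm wide jambs, 186 mm deep, stand either side of the opening from the floor to the top of the opening. A 89 mm thick head sits across the top of both jambs, spanning the full outside width of the frame.


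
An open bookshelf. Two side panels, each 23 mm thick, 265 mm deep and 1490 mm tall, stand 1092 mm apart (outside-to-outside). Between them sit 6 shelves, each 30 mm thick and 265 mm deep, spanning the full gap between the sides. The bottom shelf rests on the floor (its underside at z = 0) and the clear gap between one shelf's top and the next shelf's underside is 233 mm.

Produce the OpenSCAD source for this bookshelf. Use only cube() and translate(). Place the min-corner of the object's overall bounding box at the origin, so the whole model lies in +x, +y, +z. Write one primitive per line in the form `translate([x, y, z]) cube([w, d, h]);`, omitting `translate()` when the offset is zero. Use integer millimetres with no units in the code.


cube([23, 265, 1490]);
translate([1069, 0, 0]) cube([23, 265, 1490]);
translate([23, 0, 0]) cube([1046, 265, 30]);
translate([23, 0, 263]) cube([1046, 265, 30]);
translate([23, 0, 526]) cube([1046, 265, 30]);
translate([23, 0, 789]) cube([1046, 265, 30]);
translate([23, 0, 1052]) cube([1046, 265, 30]);
translate([23, 0, 1315]) cube([1046, 265, 30]);


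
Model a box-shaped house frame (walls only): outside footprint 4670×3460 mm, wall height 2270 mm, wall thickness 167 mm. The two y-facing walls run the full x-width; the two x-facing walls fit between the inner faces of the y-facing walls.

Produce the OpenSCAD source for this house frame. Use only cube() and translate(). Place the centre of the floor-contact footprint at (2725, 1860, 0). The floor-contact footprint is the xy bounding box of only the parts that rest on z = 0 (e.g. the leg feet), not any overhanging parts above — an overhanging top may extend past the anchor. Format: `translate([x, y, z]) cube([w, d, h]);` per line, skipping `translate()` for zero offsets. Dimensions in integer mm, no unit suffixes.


translate([390, 130, 0]) cube([4670, 167, 2270]);
translate([390, 3423, 0]) cube([4670, 167, 2270]);
translate([390, 297, 0]) cube([167, 3126, 2270]);
translate([4893, 297, 0]) cube([167, 3126, 2270]);


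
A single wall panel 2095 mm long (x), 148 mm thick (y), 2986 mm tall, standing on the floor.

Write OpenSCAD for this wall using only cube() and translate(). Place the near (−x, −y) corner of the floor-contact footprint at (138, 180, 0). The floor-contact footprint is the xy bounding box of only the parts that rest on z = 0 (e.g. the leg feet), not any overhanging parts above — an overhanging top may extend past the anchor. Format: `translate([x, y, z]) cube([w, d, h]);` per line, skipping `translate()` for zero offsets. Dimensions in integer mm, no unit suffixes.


translate([138, 180, 0]) cube([2095, 148, 2986]);


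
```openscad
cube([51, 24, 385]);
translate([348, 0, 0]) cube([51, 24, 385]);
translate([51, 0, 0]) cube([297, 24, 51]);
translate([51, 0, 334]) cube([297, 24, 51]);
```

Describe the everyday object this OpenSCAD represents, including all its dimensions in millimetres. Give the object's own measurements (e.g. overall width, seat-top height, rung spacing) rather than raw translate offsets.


A rectangular picture frame lying in the x–z plane (depth along y). The opening is 297 mm wide (x) by 283 mm tall (z), surrounded by a border 51 mm wide on all four sides. The frame is 24 mm deep and is made of two full-height vertical stiles with two horizontal rails fitted between them.


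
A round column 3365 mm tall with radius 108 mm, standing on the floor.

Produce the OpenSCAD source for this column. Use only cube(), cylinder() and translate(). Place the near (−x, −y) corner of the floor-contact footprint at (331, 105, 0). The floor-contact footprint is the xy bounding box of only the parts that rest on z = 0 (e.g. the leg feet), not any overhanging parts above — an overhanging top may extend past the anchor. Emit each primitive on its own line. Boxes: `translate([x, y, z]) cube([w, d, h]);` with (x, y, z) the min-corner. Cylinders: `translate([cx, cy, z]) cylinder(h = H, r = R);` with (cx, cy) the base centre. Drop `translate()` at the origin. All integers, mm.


translate([439, 213, 0]) cylinder(h = 3365, r = 108);


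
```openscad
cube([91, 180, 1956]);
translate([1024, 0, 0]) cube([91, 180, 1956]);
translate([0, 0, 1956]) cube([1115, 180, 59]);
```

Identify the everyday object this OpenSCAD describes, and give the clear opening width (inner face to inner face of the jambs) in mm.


A door frame. The clear opening width is 933 mm.

Two 1956 mm tall posts with a header on top — a door frame. The left jamb is 91 mm wide at x = 0; the right jamb starts at x = 1024. The clear opening is 1024 − 91 = 933 mm.


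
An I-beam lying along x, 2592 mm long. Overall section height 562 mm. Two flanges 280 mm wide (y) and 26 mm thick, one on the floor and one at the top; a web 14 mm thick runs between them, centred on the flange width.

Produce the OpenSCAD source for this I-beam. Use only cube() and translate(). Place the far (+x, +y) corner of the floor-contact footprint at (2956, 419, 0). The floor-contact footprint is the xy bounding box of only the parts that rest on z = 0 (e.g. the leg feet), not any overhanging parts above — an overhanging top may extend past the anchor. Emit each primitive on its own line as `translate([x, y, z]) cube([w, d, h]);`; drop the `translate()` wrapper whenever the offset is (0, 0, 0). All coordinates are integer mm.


translate([364, 139, 0]) cube([2592, 280, 26]);
translate([364, 272, 26]) cube([2592, 14, 510]);
translate([364, 139, 536]) cube([2592, 280, 26]);


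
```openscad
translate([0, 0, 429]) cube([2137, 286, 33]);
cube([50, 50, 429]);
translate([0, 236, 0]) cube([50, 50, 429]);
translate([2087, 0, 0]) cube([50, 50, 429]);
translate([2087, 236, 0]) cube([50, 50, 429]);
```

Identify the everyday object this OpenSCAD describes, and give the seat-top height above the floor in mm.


A bench. The seat-top height is 462 mm.

A long slab on four corner posts — a bench. The slab sits at z = 429 with thickness 33, so the top is 429 + 33 = 462 mm.


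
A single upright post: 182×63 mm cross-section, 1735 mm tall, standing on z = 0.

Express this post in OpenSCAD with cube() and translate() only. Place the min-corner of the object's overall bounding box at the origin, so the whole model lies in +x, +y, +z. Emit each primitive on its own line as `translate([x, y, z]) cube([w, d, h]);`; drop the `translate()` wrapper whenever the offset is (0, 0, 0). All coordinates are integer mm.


cube([182, 63, 1735]);


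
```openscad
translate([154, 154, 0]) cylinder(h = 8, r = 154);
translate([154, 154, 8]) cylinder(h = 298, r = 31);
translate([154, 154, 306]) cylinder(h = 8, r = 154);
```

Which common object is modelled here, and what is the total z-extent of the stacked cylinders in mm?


A spool. The overall height is 314 mm.

Three coaxial cylinders, large–small–large — a spool. Two 8 mm flanges and a 298 mm core give 8 + 298 + 8 = 314 mm.


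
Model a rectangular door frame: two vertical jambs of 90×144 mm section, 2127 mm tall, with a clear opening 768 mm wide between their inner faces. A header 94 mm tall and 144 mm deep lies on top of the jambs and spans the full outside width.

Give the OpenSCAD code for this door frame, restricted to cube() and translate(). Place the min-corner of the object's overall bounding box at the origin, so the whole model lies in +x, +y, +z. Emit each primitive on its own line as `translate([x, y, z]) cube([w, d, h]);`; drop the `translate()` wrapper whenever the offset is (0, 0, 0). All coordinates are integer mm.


cube([90, 144, 2127]);
translate([858, 0, 0]) cube([90, 144, 2127]);
translate([0, 0, 2127]) cube([948, 144, 94]);


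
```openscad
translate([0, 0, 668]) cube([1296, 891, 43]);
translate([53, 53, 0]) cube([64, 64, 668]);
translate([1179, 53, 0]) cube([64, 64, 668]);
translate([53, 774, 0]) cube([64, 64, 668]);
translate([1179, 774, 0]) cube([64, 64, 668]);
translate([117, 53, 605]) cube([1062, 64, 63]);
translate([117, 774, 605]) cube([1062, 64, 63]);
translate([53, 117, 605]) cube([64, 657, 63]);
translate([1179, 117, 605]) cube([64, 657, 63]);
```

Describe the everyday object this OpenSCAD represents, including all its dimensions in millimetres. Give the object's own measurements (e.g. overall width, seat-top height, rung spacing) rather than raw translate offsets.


A rectangular dining table. The top is 1296×891×43 mm with its upper surface at z = 711 mm. It stands on four 64×64 mm square legs, each inset 53 mm from the nearest pair of top edges, running from the floor to the underside of the top. Four apron rails, 64 mm thick and 63 mm tall, run between adjacent legs with their top edges flush with the underside of the top and their outer faces flush with the legs' outer faces.


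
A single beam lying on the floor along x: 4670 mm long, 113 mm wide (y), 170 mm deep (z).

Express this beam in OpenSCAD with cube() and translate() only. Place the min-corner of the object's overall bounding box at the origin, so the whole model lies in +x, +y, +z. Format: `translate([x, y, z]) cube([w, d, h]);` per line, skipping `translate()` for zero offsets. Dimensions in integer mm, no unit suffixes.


cube([4670, 113, 170]);


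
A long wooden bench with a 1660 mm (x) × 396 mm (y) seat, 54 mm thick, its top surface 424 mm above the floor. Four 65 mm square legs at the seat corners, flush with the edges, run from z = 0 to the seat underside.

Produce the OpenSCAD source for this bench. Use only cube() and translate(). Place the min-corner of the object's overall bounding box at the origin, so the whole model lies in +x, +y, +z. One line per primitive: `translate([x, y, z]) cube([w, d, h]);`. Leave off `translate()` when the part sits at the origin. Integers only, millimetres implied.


// leg_h = 424 − 54 = 370
translate([0, 0, 370]) cube([1660, 396, 54]);
cube([65, 65, 370]);
translate([0, 331, 0]) cube([65, 65, 370]);
translate([1595, 0, 0]) cube([65, 65, 370]);
translate([1595, 331, 0]) cube([65, 65, 370]);


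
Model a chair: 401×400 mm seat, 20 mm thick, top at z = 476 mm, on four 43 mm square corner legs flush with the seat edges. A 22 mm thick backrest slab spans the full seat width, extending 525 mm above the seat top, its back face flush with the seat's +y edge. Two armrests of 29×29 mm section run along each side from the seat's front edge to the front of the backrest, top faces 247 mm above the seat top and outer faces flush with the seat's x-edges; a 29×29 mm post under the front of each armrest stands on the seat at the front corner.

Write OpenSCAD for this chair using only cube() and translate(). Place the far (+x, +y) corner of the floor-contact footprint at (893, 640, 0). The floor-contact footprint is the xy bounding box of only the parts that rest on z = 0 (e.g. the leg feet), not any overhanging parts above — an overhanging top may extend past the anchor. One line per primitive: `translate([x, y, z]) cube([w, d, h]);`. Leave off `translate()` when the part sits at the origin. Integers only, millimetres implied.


// leg_h = 476 - 20 = 456
// arm post h = 247 - 29 = 218
translate([492, 240, 456]) cube([401, 400, 20]);
translate([492, 240, 0]) cube([43, 43, 456]);
translate([850, 240, 0]) cube([43, 43, 456]);
translate([492, 597, 0]) cube([43, 43, 456]);
translate([850, 597, 0]) cube([43, 43, 456]);
translate([492, 618, 476]) cube([401, 22, 525]);
translate([492, 240, 694]) cube([29, 378, 29]);
translate([864, 240, 694]) cube([29, 378, 29]);
translate([492, 240, 476]) cube([29, 29, 218]);
translate([864, 240, 476]) cube([29, 29, 218]);
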